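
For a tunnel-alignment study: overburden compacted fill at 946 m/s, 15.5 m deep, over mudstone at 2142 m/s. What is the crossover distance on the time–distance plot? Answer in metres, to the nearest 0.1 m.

x_cross = 2h·√((V₂+V₁)/(V₂−V₁)).
(V₂+V₁)/(V₂−V₁) = (2142+946)/(2142−946) = 2.5819; √ = 1.6068.
x_cross = 2·15.5·1.6068 = 49.81 m.

49.8 m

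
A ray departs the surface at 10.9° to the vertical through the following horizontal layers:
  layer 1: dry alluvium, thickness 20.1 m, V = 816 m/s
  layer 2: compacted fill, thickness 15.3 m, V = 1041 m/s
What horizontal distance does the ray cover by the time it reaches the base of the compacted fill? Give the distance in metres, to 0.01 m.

7.67 m

Apply Snell's law at each interface; in layer i the horizontal offset is hᵢ·tan θᵢ.
Layer 1: θ = 10.90°; offset = 20.1·tan 10.90° = 3.8706 m.
Layer 2: sin θ = 1041·sin 10.9°/816 = 0.2412, θ = 13.96°; offset = 15.3·tan 13.96° = 3.8032 m.
Total horizontal offset = 7.6739 m.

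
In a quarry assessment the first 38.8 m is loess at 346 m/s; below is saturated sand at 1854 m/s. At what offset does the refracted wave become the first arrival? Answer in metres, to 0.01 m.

x_cross = 2h·√((V₂+V₁)/(V₂−V₁)).
(V₂+V₁)/(V₂−V₁) = (1854+346)/(1854−346) = 1.4589; √ = 1.2078.
x_cross = 2·38.8·1.2078 = 93.73 m.

93.73 m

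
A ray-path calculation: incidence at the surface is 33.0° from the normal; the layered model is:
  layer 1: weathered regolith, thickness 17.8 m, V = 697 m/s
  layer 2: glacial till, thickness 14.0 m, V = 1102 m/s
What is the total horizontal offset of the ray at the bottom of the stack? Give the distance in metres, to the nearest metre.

p = sin θ₁/V₁ = sin 33.0°/697 = 7.8140e-04 s/m is conserved through the stack.
Layer 1: θ = 33.00°; offset = 17.8·tan 33.00° = 11.559 m.
Layer 2: sin θ = p·1102 = 0.8611 → θ = 59.44°; offset = 14.0·tan 59.44° = 23.712 m.
Σ offsets = 35.271 m.

35 m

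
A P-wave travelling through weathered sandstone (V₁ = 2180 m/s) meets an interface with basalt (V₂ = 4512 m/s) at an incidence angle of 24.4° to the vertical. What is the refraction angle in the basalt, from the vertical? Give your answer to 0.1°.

Snell's law: sin θ₂ = (V₂/V₁)·sin θ₁ = (4512/2180)·sin 24.4° = 0.8550.
θ₂ = sin⁻¹(0.8550) = 58.76° (from vertical).

58.8°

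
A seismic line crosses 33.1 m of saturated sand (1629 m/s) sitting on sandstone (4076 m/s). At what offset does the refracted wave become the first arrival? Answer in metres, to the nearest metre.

101 m

x_cross = 2h·√((V₂+V₁)/(V₂−V₁)).
(V₂+V₁)/(V₂−V₁) = (4076+1629)/(4076−1629) = 2.3314; √ = 1.5269.
x_cross = 2·33.1·1.5269 = 101.08 m.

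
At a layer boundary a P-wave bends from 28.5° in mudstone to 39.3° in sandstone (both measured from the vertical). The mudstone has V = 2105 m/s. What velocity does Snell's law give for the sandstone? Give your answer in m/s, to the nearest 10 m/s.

Snell's law: sin 28.5°/V₁ = sin 39.3°/V₂.
V₂ = V₁·sin 39.3°/sin 28.5° = 2105 × 1.3274 = 2794.18 m/s.

2790 m/s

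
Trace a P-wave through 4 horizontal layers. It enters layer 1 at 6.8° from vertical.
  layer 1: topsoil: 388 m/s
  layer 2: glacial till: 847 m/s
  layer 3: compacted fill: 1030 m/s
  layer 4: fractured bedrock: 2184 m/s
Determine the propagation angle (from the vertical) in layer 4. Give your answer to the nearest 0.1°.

Ray parameter p = sin 6.8° / 388 = 3.0516e-04 s/m.
sin θ_4 = p·V_4 = 3.0516e-04 × 2184 = 0.6665.
θ_4 = 41.80° from the vertical.

41.8°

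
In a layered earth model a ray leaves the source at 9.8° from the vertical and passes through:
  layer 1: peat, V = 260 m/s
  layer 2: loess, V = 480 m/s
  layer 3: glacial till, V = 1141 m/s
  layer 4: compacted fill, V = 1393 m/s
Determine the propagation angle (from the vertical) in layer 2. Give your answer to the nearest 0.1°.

18.3°

Ray parameter p = sin 9.8° / 260 = 6.5465e-04 s/m.
sin θ_2 = p·V_2 = 6.5465e-04 × 480 = 0.3142.
θ_2 = arcsin 0.3142 = 18.31°.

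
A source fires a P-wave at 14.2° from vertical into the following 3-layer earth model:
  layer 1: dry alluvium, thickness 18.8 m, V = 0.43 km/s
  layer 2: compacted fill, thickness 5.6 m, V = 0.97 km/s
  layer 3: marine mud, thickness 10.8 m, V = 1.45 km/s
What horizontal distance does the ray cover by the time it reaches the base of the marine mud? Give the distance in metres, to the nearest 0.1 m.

Apply Snell's law at each interface; in layer i the horizontal offset is hᵢ·tan θᵢ.
Layer 1: θ = 14.20°; offset = 18.8·tan 14.20° = 4.757 m.
Layer 2: sin θ = 0.97·sin 14.2°/0.43 = 0.5534, θ = 33.60°; offset = 5.6·tan 33.60° = 3.720 m.
Layer 3: sin θ = 1.45·sin 14.2°/0.43 = 0.8272, θ = 55.81°; offset = 10.8·tan 55.81° = 15.899 m.
Σ offsets = 24.376 m.

24.4 m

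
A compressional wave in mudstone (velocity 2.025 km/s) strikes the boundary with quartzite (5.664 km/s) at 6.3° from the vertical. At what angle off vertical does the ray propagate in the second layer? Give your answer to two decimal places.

17.87°

Snell's law: sin θ₂ = (V₂/V₁)·sin θ₁ = (5.664/2.025)·sin 6.3° = 0.3069.
θ₂ = arcsin 0.3069 = 17.87° from the normal.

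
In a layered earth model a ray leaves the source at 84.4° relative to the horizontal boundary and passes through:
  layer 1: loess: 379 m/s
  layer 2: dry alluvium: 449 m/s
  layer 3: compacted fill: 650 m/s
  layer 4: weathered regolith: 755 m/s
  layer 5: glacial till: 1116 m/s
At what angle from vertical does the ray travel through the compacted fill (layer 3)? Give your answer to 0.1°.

From the normal: θ₁ = 90° − 84.4° = 5.6°.
Ray parameter p = sin 5.6° / 379 = 2.5747e-04 s/m.
sin θ_3 = p·V_3 = 2.5747e-04 × 650 = 0.1674.
θ_3 = arcsin 0.1674 = 9.63°.

9.6°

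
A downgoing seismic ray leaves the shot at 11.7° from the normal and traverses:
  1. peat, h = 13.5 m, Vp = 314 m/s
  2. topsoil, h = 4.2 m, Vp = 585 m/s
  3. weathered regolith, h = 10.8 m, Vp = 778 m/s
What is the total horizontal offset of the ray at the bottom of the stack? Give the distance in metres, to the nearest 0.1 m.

Apply Snell's law at each interface; in layer i the horizontal offset is hᵢ·tan θᵢ.
Layer 1: θ = 11.70°; offset = 13.5·tan 11.70° = 2.796 m.
Layer 2: sin θ = 585·sin 11.7°/314 = 0.3778, θ = 22.20°; offset = 4.2·tan 22.20° = 1.714 m.
Layer 3: sin θ = 778·sin 11.7°/314 = 0.5024, θ = 30.16°; offset = 10.8·tan 30.16° = 6.276 m.
Total horizontal offset = 10.786 m.

10.8 m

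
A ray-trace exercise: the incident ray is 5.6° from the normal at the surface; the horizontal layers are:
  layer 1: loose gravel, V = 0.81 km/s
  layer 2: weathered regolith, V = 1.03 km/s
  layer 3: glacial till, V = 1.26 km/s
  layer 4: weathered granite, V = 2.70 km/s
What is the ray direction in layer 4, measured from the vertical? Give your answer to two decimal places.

18.98°

Snell's law across each interface conserves sin θ / V, so sin θ_4 = V_4·sin θ₁/V₁.
sin θ_4 = 2.70 × sin 5.6° / 0.81 = 0.3253.
θ_4 = 18.98° from the vertical.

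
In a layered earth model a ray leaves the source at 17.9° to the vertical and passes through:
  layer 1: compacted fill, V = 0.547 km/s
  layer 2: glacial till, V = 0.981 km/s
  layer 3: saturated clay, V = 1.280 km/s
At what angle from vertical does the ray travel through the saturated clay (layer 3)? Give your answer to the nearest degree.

46°

Snell's law across each interface conserves sin θ / V, so sin θ_3 = V_3·sin θ₁/V₁.
sin θ_3 = 1.280 × sin 17.9° / 0.547 = 0.7192.
θ_3 = 45.99° from the vertical.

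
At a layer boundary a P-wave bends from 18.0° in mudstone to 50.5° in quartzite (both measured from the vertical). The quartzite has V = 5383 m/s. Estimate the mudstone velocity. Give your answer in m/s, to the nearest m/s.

Snell's law: sin 18.0°/V₁ = sin 50.5°/V₂.
V₁ = V₂·sin 18.0°/sin 50.5° = 5383 × 0.4005 = 2155.76 m/s.

2156 m/s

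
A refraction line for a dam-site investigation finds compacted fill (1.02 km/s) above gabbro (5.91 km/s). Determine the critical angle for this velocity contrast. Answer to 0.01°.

9.94°

At critical incidence the refracted ray runs along the interface (θ₂ = 90°), so sin θ_c = V₁/V₂.
θ_c = arcsin(1.02/5.91) = arcsin 0.1726 = 9.94°.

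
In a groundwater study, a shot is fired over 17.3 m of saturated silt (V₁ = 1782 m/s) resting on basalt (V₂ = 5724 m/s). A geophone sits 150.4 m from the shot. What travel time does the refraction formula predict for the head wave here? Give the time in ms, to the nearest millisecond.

45 ms

t = x/V₂ + 2h·√(V₂²−V₁²)/(V₁V₂).
√(V₂²−V₁²) = √(5724²−1782²) = 5439.5 m/s; delay term = 2·17.3·5439.5/(1782·5724) = 0.01845 s.
t = 150.4/5724 + 0.01845 = 0.04473 s.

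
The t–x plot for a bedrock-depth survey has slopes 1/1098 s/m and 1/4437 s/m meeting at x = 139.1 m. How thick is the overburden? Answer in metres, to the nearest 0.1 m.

x_cross = 2h·√((V₂+V₁)/(V₂−V₁)) → h = x_cross / (2·√((V₂+V₁)/(V₂−V₁))).
√((V₂+V₁)/(V₂−V₁)) = √((4437+1098)/(4437−1098)) = 1.2875.
h = 139.1 / (2·1.2875) = 54.02 m.

54.0 m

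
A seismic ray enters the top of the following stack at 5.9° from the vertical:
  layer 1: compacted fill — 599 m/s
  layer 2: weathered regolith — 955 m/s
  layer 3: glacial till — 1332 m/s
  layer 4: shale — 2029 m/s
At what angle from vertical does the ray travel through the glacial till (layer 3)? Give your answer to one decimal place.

13.2°

Ray parameter p = sin 5.9° / 599 = 1.7161e-04 s/m.
sin θ_3 = p·V_3 = 1.7161e-04 × 1332 = 0.2286.
θ_3 = arcsin 0.2286 = 13.21°.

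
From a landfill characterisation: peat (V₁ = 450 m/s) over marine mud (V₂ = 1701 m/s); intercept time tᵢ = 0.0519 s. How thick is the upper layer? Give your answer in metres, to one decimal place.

θ_c = arcsin(450/1701) = 15.34°; cos θ_c = 0.9644.
tᵢ = 2h cos θ_c/V₁ ⇒ h = tᵢ·V₁/(2 cos θ_c) = 0.0519·450/(2·0.9644) = 12.11 m.

12.1 m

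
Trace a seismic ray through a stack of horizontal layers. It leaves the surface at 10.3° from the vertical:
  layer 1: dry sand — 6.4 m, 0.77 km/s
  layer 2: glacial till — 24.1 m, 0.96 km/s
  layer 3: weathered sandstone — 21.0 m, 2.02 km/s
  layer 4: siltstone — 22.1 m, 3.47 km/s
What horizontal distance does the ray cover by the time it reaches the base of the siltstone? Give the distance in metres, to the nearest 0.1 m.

p = sin θ₁/V₁ = sin 10.3°/0.77 = 2.3221e-01 s/km is conserved through the stack.
Layer 1: θ = 10.30°; offset = 6.4·tan 10.30° = 1.163 m.
Layer 2: sin θ = p·0.96 = 0.2229 → θ = 12.88°; offset = 24.1·tan 12.88° = 5.511 m.
Layer 3: sin θ = p·2.02 = 0.4691 → θ = 27.97°; offset = 21.0·tan 27.97° = 11.154 m.
Layer 4: sin θ = p·3.47 = 0.8058 → θ = 53.68°; offset = 22.1·tan 53.68° = 30.069 m.
Summing the layer offsets gives 47.896 m.

47.9 m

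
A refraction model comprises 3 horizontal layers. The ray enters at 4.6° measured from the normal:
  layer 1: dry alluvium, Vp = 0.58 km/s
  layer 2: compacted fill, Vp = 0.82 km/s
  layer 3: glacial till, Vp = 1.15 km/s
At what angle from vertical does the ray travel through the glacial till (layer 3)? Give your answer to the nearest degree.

Ray parameter p = sin 4.6° / 0.58 = 1.3827e-01 s/km.
sin θ_3 = p·V_3 = 1.3827e-01 × 1.15 = 0.1590.
θ_3 = arcsin 0.1590 = 9.15°.

9°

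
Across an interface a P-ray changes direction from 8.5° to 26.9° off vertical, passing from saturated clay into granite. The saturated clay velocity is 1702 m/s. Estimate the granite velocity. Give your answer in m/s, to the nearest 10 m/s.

5210 m/s

sin 8.5° = 0.1478; sin 26.9° = 0.4524.
V₂ = V₁·(sin θ₂/sin θ₁) = 1702·(0.4524/0.1478) = 5209.71 m/s.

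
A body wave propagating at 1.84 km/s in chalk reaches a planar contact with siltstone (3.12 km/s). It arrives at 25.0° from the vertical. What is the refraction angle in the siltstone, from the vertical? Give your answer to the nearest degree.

46°

Snell's law: sin θ₂ = (V₂/V₁)·sin θ₁ = (3.12/1.84)·sin 25.0° = 0.7166.
θ₂ = sin⁻¹(0.7166) = 45.78° (from vertical).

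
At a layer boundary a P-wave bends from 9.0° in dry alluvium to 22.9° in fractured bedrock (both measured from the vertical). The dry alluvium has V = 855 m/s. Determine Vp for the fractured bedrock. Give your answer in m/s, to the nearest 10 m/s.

2130 m/s

Snell's law: sin 9.0°/V₁ = sin 22.9°/V₂.
V₂ = V₁·sin 22.9°/sin 9.0° = 855 × 2.4875 = 2126.78 m/s.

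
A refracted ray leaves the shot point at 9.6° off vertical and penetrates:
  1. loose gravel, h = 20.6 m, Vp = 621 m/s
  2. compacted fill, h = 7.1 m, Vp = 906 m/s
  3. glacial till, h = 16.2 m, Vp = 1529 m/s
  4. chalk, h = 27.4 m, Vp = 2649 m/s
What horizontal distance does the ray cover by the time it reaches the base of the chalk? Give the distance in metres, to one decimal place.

40.3 m

Apply Snell's law at each interface; in layer i the horizontal offset is hᵢ·tan θᵢ.
Layer 1: θ = 9.60°; offset = 20.6·tan 9.60° = 3.484 m.
Layer 2: sin θ = 906·sin 9.6°/621 = 0.2433, θ = 14.08°; offset = 7.1·tan 14.08° = 1.781 m.
Layer 3: sin θ = 1529·sin 9.6°/621 = 0.4106, θ = 24.24°; offset = 16.2·tan 24.24° = 7.295 m.
Layer 4: sin θ = 2649·sin 9.6°/621 = 0.7114, θ = 45.35°; offset = 27.4·tan 45.35° = 27.735 m.
Total horizontal offset = 40.295 m.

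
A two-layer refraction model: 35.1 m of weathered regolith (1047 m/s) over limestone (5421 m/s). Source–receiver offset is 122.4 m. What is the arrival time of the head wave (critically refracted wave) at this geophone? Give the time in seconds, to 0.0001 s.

0.0884 s

θ_c = arcsin(V₁/V₂) = arcsin(1047/5421) = 11.14°, cos θ_c = 0.9812.
Intercept time tᵢ = 2h cos θ_c / V₁ = 2·35.1·0.9812/1047 = 0.06579 s.
t = x/V₂ + tᵢ = 122.4/5421 + 0.06579 = 0.08837 s.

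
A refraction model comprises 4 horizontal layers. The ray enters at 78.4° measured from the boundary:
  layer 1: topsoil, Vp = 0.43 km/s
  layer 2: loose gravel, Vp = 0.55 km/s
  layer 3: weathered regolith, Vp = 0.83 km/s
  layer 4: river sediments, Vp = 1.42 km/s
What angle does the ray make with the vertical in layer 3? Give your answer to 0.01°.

22.84°

From the normal: θ₁ = 90° − 78.4° = 11.6°.
Ray parameter p = sin 11.6° / 0.43 = 4.6762e-01 s/km.
sin θ_3 = p·V_3 = 4.6762e-01 × 0.83 = 0.3881.
θ_3 = 22.84° from the vertical.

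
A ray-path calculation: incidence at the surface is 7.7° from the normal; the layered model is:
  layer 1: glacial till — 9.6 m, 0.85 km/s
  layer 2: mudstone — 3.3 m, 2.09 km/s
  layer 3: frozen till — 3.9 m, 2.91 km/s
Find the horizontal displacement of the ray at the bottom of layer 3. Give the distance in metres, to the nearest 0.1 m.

4.5 m

Ray parameter p = sin 7.7° / 0.85 km/s = 1.5763e-01 s/km.
Layer 1: θ = 7.70°; offset = 9.6·tan 7.70° = 1.298 m.
Layer 2: sin θ = p·2.09 = 0.3294 → θ = 19.24°; offset = 3.3·tan 19.24° = 1.151 m.
Layer 3: sin θ = p·2.91 = 0.4587 → θ = 27.30°; offset = 3.9·tan 27.30° = 2.013 m.
Total horizontal offset = 4.463 m.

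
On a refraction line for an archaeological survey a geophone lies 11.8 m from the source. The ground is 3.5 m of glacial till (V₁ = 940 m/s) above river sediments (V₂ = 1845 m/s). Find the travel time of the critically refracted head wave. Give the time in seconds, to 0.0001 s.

0.0128 s

t = x/V₂ + 2h·√(V₂²−V₁²)/(V₁V₂).
√(V₂²−V₁²) = √(1845²−940²) = 1587.6 m/s; delay term = 2·3.5·1587.6/(940·1845) = 0.00641 s.
t = 11.8/1845 + 0.00641 = 0.01280 s.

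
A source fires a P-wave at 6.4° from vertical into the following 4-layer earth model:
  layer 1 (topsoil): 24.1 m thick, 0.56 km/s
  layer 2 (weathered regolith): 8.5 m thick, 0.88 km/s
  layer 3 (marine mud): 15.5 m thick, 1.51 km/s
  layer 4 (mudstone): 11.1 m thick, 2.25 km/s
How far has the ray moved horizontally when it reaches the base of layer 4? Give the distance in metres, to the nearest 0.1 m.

14.7 m

p = sin θ₁/V₁ = sin 6.4°/0.56 = 1.9905e-01 s/km is conserved through the stack.
Layer 1: θ = 6.40°; offset = 24.1·tan 6.40° = 2.703 m.
Layer 2: sin θ = p·0.88 = 0.1752 → θ = 10.09°; offset = 8.5·tan 10.09° = 1.512 m.
Layer 3: sin θ = p·1.51 = 0.3006 → θ = 17.49°; offset = 15.5·tan 17.49° = 4.885 m.
Layer 4: sin θ = p·2.25 = 0.4479 → θ = 26.61°; offset = 11.1·tan 26.61° = 5.560 m.
Σ offsets = 14.660 m.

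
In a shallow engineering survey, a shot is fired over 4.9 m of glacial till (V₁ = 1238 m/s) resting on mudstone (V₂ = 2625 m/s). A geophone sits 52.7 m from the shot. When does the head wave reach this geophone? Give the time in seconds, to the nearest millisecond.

0.027 s

θ_c = arcsin(V₁/V₂) = arcsin(1238/2625) = 28.14°, cos θ_c = 0.8818.
Intercept time tᵢ = 2h cos θ_c / V₁ = 2·4.9·0.8818/1238 = 0.00698 s.
t = x/V₂ + tᵢ = 52.7/2625 + 0.00698 = 0.02706 s.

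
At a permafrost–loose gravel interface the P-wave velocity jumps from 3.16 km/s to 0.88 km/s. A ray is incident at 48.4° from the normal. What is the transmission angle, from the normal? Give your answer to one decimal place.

Snell's law: sin θ₂ = (V₂/V₁)·sin θ₁ = (0.88/3.16)·sin 48.4° = 0.2082.
θ₂ = arcsin 0.2082 = 12.02° from the normal.

12.0°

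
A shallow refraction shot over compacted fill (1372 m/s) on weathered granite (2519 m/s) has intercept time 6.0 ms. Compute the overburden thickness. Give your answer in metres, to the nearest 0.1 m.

4.9 m

θ_c = arcsin(1372/2519) = 33.00°; cos θ_c = 0.8387.
tᵢ = 2h cos θ_c/V₁ ⇒ h = tᵢ·V₁/(2 cos θ_c) = 0.006·1372/(2·0.8387) = 4.91 m.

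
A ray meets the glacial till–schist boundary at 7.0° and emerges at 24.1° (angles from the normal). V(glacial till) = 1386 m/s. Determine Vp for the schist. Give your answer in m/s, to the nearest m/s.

Snell's law: sin 7.0°/V₁ = sin 24.1°/V₂.
V₂ = V₁·sin 24.1°/sin 7.0° = 1386 × 3.3506 = 4643.88 m/s.

4644 m/s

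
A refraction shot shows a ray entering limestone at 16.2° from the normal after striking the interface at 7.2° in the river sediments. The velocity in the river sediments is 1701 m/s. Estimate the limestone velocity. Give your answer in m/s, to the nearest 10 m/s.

sin 7.2° = 0.1253; sin 16.2° = 0.2790.
V₂ = V₁·(sin θ₂/sin θ₁) = 1701·(0.2790/0.1253) = 3786.42 m/s.

3790 m/s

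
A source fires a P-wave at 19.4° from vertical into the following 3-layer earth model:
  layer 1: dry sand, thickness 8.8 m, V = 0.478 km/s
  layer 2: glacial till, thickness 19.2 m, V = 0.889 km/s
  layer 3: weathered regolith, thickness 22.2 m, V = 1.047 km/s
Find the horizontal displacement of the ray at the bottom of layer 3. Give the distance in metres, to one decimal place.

Apply Snell's law at each interface; in layer i the horizontal offset is hᵢ·tan θᵢ.
Layer 1: θ = 19.40°; offset = 8.8·tan 19.40° = 3.099 m.
Layer 2: sin θ = 0.889·sin 19.4°/0.478 = 0.6178, θ = 38.15°; offset = 19.2·tan 38.15° = 15.083 m.
Layer 3: sin θ = 1.047·sin 19.4°/0.478 = 0.7276, θ = 46.68°; offset = 22.2·tan 46.68° = 23.543 m.
Total horizontal offset = 41.726 m.

41.7 m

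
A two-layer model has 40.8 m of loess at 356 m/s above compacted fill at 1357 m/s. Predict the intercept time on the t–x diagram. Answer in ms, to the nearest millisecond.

221 ms

θ_c = arcsin(V₁/V₂) = arcsin(356/1357) = 15.21°; cos θ_c = 0.9650.
tᵢ = 2h·cos θ_c / V₁ = 2·40.8·0.9650 / 356 = 0.22119 s.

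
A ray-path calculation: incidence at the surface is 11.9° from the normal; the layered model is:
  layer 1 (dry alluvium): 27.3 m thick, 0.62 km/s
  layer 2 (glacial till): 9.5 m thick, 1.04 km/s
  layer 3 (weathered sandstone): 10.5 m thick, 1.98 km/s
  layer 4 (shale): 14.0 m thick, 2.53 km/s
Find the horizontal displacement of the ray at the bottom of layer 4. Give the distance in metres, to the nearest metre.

Apply Snell's law at each interface; in layer i the horizontal offset is hᵢ·tan θᵢ.
Layer 1: θ = 11.90°; offset = 27.3·tan 11.90° = 5.753 m.
Layer 2: sin θ = 1.04·sin 11.9°/0.62 = 0.3459, θ = 20.24°; offset = 9.5·tan 20.24° = 3.502 m.
Layer 3: sin θ = 1.98·sin 11.9°/0.62 = 0.6585, θ = 41.19°; offset = 10.5·tan 41.19° = 9.188 m.
Layer 4: sin θ = 2.53·sin 11.9°/0.62 = 0.8414, θ = 57.29°; offset = 14.0·tan 57.29° = 21.802 m.
Summing the layer offsets gives 40.245 m.

40 m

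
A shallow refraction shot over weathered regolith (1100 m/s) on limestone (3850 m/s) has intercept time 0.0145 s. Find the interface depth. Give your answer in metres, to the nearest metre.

θ_c = arcsin(1100/3850) = 16.60°; cos θ_c = 0.9583.
tᵢ = 2h cos θ_c/V₁ ⇒ h = tᵢ·V₁/(2 cos θ_c) = 0.0145·1100/(2·0.9583) = 8.32 m.

8 m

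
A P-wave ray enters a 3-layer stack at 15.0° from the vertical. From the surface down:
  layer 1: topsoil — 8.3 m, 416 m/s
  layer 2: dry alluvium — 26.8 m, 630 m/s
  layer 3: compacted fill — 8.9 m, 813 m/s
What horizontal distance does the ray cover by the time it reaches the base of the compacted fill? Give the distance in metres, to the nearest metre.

Apply Snell's law at each interface; in layer i the horizontal offset is hᵢ·tan θᵢ.
Layer 1: θ = 15.00°; offset = 8.3·tan 15.00° = 2.224 m.
Layer 2: sin θ = 630·sin 15.0°/416 = 0.3920, θ = 23.08°; offset = 26.8·tan 23.08° = 11.418 m.
Layer 3: sin θ = 813·sin 15.0°/416 = 0.5058, θ = 30.39°; offset = 8.9·tan 30.39° = 5.219 m.
Summing the layer offsets gives 18.861 m.

19 m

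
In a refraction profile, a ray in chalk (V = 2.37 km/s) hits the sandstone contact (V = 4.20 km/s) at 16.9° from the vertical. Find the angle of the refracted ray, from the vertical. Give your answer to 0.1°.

Snell's law: sin θ₂ = (V₂/V₁)·sin θ₁ = (4.20/2.37)·sin 16.9° = 0.5152.
θ₂ = arcsin 0.5152 = 31.01° from the normal.

31.0°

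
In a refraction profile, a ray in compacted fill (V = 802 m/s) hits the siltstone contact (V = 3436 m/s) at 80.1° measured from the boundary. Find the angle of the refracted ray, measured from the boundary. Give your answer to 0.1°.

Angle from the normal: 90° − 80.1° = 9.9°.
sin θ₁/V₁ = sin θ₂/V₂ ⇒ sin θ₂ = 3436·sin 9.9°/802 = 3436·0.1719/802 = 0.7366.
θ₂ = arcsin 0.7366 = 47.44° from the normal.
From the interface: 90° − 47.44° = 42.56°.

42.6°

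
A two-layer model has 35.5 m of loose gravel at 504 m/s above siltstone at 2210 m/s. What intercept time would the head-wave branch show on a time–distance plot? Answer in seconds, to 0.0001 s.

θ_c = arcsin(V₁/V₂) = arcsin(504/2210) = 13.18°; cos θ_c = 0.9736.
tᵢ = 2h·cos θ_c / V₁ = 2·35.5·0.9736 / 504 = 0.13716 s.

0.1372 s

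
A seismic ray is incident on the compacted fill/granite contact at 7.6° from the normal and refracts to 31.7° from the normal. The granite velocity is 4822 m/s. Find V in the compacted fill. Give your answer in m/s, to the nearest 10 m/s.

Snell's law: sin 7.6°/V₁ = sin 31.7°/V₂.
V₁ = V₂·sin 7.6°/sin 31.7° = 4822 × 0.2517 = 1213.65 m/s.

1210 m/s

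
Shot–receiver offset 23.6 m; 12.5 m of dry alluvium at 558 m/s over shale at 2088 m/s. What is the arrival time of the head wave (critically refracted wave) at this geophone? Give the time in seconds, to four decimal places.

0.0545 s

θ_c = arcsin(V₁/V₂) = arcsin(558/2088) = 15.50°, cos θ_c = 0.9636.
Intercept time tᵢ = 2h cos θ_c / V₁ = 2·12.5·0.9636/558 = 0.04317 s.
t = x/V₂ + tᵢ = 23.6/2088 + 0.04317 = 0.05448 s.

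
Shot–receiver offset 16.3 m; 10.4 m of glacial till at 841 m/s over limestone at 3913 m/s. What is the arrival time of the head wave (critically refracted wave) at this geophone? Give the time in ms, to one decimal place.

θ_c = arcsin(V₁/V₂) = arcsin(841/3913) = 12.41°, cos θ_c = 0.9766.
Intercept time tᵢ = 2h cos θ_c / V₁ = 2·10.4·0.9766/841 = 0.02415 s.
t = x/V₂ + tᵢ = 16.3/3913 + 0.02415 = 0.02832 s.

28.3 ms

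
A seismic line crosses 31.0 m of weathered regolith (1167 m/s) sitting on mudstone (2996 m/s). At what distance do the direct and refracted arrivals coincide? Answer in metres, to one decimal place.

θ_c = arcsin(1167/2996) = 22.92°, so cos θ_c = 0.9210 and tᵢ = 2h cos θ_c/V₁ = 0.0489 s.
At crossover x/V₁ = x/V₂ + tᵢ ⇒ x = tᵢ/(1/V₁ − 1/V₂) = 0.04893/(8.5690e-04 − 3.3378e-04) = 93.54 m.

93.5 m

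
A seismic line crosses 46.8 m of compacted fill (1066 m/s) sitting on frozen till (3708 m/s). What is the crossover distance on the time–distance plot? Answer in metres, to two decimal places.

125.82 m

x_cross = 2h·√((V₂+V₁)/(V₂−V₁)).
(V₂+V₁)/(V₂−V₁) = (3708+1066)/(3708−1066) = 1.8070; √ = 1.3442.
x_cross = 2·46.8·1.3442 = 125.82 m.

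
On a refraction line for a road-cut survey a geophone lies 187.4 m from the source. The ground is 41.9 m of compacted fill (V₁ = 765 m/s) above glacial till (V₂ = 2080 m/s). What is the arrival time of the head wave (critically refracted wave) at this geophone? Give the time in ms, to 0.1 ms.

t = x/V₂ + 2h·√(V₂²−V₁²)/(V₁V₂).
√(V₂²−V₁²) = √(2080²−765²) = 1934.2 m/s; delay term = 2·41.9·1934.2/(765·2080) = 0.10186 s.
t = 187.4/2080 + 0.10186 = 0.19196 s.

192.0 ms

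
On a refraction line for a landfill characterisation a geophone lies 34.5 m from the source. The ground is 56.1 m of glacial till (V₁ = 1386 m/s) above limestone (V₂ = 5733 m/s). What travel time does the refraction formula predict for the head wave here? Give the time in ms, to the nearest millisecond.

85 ms

t = x/V₂ + 2h·√(V₂²−V₁²)/(V₁V₂).
√(V₂²−V₁²) = √(5733²−1386²) = 5562.9 m/s; delay term = 2·56.1·5562.9/(1386·5733) = 0.07855 s.
t = 34.5/5733 + 0.07855 = 0.08457 s.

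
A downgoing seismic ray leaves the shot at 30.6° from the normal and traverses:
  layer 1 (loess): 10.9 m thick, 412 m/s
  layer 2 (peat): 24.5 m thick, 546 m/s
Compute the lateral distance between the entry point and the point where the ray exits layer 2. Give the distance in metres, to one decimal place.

Apply Snell's law at each interface; in layer i the horizontal offset is hᵢ·tan θᵢ.
Layer 1: θ = 30.60°; offset = 10.9·tan 30.60° = 6.446 m.
Layer 2: sin θ = 546·sin 30.6°/412 = 0.6746, θ = 42.42°; offset = 24.5·tan 42.42° = 22.390 m.
Σ offsets = 28.836 m.

28.8 m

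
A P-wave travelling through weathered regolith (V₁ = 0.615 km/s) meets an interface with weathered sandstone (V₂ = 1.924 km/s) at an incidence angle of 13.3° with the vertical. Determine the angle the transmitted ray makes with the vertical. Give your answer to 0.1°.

46.0°

sin θ₁/V₁ = sin θ₂/V₂ ⇒ sin θ₂ = 1.924·sin 13.3°/0.615 = 1.924·0.2300/0.615 = 0.7197.
θ₂ = sin⁻¹(0.7197) = 46.03° (from vertical).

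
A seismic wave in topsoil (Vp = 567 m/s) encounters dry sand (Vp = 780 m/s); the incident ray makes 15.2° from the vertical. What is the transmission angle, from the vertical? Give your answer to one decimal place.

21.1°

sin θ₁/V₁ = sin θ₂/V₂ ⇒ sin θ₂ = 780·sin 15.2°/567 = 780·0.2622/567 = 0.3607.
θ₂ = sin⁻¹(0.3607) = 21.14° (from vertical).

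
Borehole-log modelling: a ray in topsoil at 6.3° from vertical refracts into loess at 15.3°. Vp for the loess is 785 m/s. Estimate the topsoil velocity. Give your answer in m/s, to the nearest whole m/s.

sin 6.3° = 0.1097; sin 15.3° = 0.2639.
V₁ = V₂·(sin θ₁/sin θ₂) = 785·(0.1097/0.2639) = 326.45 m/s.

326 m/s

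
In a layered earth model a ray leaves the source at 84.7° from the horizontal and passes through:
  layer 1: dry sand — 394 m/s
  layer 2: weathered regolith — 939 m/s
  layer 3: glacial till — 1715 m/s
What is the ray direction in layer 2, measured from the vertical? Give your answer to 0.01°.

12.72°

From the normal: θ₁ = 90° − 84.7° = 5.3°.
Ray parameter p = sin 5.3° / 394 = 2.3444e-04 s/m.
sin θ_2 = p·V_2 = 2.3444e-04 × 939 = 0.2201.
θ_2 = arcsin 0.2201 = 12.72°.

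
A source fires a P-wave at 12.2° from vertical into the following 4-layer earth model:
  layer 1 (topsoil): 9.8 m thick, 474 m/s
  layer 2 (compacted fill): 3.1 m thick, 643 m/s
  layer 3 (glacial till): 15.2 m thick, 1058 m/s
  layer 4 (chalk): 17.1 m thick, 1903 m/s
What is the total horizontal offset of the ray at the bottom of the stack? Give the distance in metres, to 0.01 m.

38.59 m

Ray parameter p = sin 12.2° / 474 m/s = 4.4583e-04 s/m.
Layer 1: θ = 12.20°; offset = 9.8·tan 12.20° = 2.1188 m.
Layer 2: sin θ = p·643 = 0.2867 → θ = 16.66°; offset = 3.1·tan 16.66° = 0.9276 m.
Layer 3: sin θ = p·1058 = 0.4717 → θ = 28.14°; offset = 15.2·tan 28.14° = 8.1311 m.
Layer 4: sin θ = p·1903 = 0.8484 → θ = 58.04°; offset = 17.1·tan 58.04° = 27.4085 m.
Σ offsets = 38.5861 m.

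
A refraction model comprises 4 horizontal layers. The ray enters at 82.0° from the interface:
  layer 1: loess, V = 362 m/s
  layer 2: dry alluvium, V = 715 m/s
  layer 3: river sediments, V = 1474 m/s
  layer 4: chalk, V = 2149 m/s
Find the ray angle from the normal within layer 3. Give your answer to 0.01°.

34.52°

From the normal: θ₁ = 90° − 82.0° = 8.0°.
Ray parameter p = sin 8.0° / 362 = 3.8446e-04 s/m.
sin θ_3 = p·V_3 = 3.8446e-04 × 1474 = 0.5667.
θ_3 = arcsin 0.5667 = 34.52°.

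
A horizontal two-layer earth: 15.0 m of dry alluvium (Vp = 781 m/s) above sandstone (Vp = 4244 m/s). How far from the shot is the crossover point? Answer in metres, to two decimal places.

36.14 m

x_cross = 2h·√((V₂+V₁)/(V₂−V₁)).
(V₂+V₁)/(V₂−V₁) = (4244+781)/(4244−781) = 1.4511; √ = 1.2046.
x_cross = 2·15.0·1.2046 = 36.14 m.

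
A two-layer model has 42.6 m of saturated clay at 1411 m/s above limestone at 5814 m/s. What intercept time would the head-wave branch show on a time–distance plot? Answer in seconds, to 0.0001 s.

tᵢ = 2h·√(V₂²−V₁²)/(V₁V₂).
√(V₂²−V₁²) = √(5814²−1411²) = 5640.2 m/s.
tᵢ = 2·42.6·5640.2/(1411·5814) = 0.05858 s.

0.0586 s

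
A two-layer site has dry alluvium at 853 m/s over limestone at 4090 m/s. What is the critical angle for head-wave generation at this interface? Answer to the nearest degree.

12°

Critical incidence: sin θ_c = V₁/V₂ = 853/4090 = 0.2086.
θ_c = arcsin 0.2086 = 12.04°.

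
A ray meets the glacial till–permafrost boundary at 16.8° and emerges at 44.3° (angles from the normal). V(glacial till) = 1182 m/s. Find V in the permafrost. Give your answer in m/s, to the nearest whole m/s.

2856 m/s

sin 16.8° = 0.2890; sin 44.3° = 0.6984.
V₂ = V₁·(sin θ₂/sin θ₁) = 1182·(0.6984/0.2890) = 2856.18 m/s.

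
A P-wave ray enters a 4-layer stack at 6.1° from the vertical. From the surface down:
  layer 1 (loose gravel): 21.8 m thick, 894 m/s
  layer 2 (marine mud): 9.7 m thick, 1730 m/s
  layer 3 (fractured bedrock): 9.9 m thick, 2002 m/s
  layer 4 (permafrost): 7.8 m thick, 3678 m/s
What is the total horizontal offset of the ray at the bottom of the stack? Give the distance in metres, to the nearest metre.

Ray parameter p = sin 6.1° / 894 m/s = 1.1886e-04 s/m.
Layer 1: θ = 6.10°; offset = 21.8·tan 6.10° = 2.330 m.
Layer 2: sin θ = p·1730 = 0.2056 → θ = 11.87°; offset = 9.7·tan 11.87° = 2.038 m.
Layer 3: sin θ = p·2002 = 0.2380 → θ = 13.77°; offset = 9.9·tan 13.77° = 2.426 m.
Layer 4: sin θ = p·3678 = 0.4372 → θ = 25.92°; offset = 7.8·tan 25.92° = 3.792 m.
Σ offsets = 10.585 m.

11 m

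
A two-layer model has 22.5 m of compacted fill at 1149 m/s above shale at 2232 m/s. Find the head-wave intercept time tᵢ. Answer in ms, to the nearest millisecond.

θ_c = arcsin(V₁/V₂) = arcsin(1149/2232) = 30.98°; cos θ_c = 0.8573.
tᵢ = 2h·cos θ_c / V₁ = 2·22.5·0.8573 / 1149 = 0.03358 s.

34 ms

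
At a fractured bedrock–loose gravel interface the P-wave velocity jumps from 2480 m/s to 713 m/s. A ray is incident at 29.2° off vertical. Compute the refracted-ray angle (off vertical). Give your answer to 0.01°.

8.06°

Snell's law: sin θ₂ = (V₂/V₁)·sin θ₁ = (713/2480)·sin 29.2° = 0.1403.
θ₂ = sin⁻¹(0.1403) = 8.06° (from vertical).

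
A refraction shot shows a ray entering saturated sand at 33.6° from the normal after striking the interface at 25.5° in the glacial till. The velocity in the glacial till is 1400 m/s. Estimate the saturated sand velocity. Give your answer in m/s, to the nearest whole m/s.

sin 25.5° = 0.4305; sin 33.6° = 0.5534.
V₂ = V₁·(sin θ₂/sin θ₁) = 1400·(0.5534/0.4305) = 1799.60 m/s.

1800 m/s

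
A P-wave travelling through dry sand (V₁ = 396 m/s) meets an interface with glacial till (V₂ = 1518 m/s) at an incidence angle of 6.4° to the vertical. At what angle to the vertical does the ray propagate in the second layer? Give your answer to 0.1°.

25.3°

Snell's law: sin θ₂ = (V₂/V₁)·sin θ₁ = (1518/396)·sin 6.4° = 0.4273.
θ₂ = sin⁻¹(0.4273) = 25.30° (from vertical).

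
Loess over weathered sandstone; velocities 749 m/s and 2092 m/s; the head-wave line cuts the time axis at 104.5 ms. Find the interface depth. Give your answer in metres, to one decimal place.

h = tᵢ·V₁·V₂ / (2·√(V₂²−V₁²)).
√(V₂²−V₁²) = √(2092² − 749²) = 1953.3 m/s.
h = 0.1045 s × 749 × 2092 / (2 × 1953.3) = 41.91 m.

41.9 m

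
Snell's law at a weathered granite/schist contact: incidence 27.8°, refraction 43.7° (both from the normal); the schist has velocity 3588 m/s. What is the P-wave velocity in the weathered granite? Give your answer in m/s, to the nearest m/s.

Snell's law: sin 27.8°/V₁ = sin 43.7°/V₂.
V₁ = V₂·sin 27.8°/sin 43.7° = 3588 × 0.6751 = 2422.11 m/s.

2422 m/s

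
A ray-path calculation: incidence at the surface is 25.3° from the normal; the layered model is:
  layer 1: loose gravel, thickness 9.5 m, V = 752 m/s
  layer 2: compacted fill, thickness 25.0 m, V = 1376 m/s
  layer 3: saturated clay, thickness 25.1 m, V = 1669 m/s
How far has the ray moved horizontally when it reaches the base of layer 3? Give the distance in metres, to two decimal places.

111.00 m

Ray parameter p = sin 25.3° / 752 m/s = 5.6830e-04 s/m.
Layer 1: θ = 25.30°; offset = 9.5·tan 25.30° = 4.4906 m.
Layer 2: sin θ = p·1376 = 0.7820 → θ = 51.44°; offset = 25.0·tan 51.44° = 31.3637 m.
Layer 3: sin θ = p·1669 = 0.9485 → θ = 71.53°; offset = 25.1·tan 71.53° = 75.1426 m.
Total horizontal offset = 110.9969 m.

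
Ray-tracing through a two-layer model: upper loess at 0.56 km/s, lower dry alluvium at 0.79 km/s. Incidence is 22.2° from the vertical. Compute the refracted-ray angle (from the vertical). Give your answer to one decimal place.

32.2°

sin θ₁/V₁ = sin θ₂/V₂ ⇒ sin θ₂ = 0.79·sin 22.2°/0.56 = 0.79·0.3778/0.56 = 0.5330.
θ₂ = sin⁻¹(0.5330) = 32.21° (from vertical).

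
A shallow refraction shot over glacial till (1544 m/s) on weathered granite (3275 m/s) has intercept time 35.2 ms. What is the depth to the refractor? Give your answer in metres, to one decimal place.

30.8 m

h = tᵢ·V₁·V₂ / (2·√(V₂²−V₁²)).
√(V₂²−V₁²) = √(3275² − 1544²) = 2888.2 m/s.
h = 0.0352 s × 1544 × 3275 / (2 × 2888.2) = 30.81 m.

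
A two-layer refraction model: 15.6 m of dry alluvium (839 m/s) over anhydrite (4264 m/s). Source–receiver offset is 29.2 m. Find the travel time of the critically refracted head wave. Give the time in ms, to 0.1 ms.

θ_c = arcsin(V₁/V₂) = arcsin(839/4264) = 11.35°, cos θ_c = 0.9805.
Intercept time tᵢ = 2h cos θ_c / V₁ = 2·15.6·0.9805/839 = 0.03646 s.
t = x/V₂ + tᵢ = 29.2/4264 + 0.03646 = 0.04331 s.

43.3 ms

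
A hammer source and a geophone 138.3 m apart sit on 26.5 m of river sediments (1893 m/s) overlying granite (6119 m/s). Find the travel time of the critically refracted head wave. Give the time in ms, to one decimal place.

θ_c = arcsin(V₁/V₂) = arcsin(1893/6119) = 18.02°, cos θ_c = 0.9509.
Intercept time tᵢ = 2h cos θ_c / V₁ = 2·26.5·0.9509/1893 = 0.02662 s.
t = x/V₂ + tᵢ = 138.3/6119 + 0.02662 = 0.04923 s.

49.2 ms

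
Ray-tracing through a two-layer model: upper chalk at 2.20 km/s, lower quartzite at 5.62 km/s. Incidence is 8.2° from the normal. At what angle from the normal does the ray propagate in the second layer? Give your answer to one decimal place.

21.4°

Snell's law: sin θ₂ = (V₂/V₁)·sin θ₁ = (5.62/2.20)·sin 8.2° = 0.3644.
θ₂ = sin⁻¹(0.3644) = 21.37° (from vertical).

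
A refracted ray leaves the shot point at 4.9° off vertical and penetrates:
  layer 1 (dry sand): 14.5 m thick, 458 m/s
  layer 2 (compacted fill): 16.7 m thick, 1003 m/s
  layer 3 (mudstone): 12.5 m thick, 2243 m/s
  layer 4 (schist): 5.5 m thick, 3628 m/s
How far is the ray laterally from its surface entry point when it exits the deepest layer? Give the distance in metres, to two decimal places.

Ray parameter p = sin 4.9° / 458 m/s = 1.8650e-04 s/m.
Layer 1: θ = 4.90°; offset = 14.5·tan 4.90° = 1.2431 m.
Layer 2: sin θ = p·1003 = 0.1871 → θ = 10.78°; offset = 16.7·tan 10.78° = 3.1800 m.
Layer 3: sin θ = p·2243 = 0.4183 → θ = 24.73°; offset = 12.5·tan 24.73° = 5.7569 m.
Layer 4: sin θ = p·3628 = 0.6766 → θ = 42.58°; offset = 5.5·tan 42.58° = 5.0540 m.
Σ offsets = 15.2340 m.

15.23 m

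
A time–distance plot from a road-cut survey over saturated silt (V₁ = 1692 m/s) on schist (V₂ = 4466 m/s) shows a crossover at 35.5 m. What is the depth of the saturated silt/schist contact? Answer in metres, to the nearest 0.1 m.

11.9 m

x_cross = 2h·√((V₂+V₁)/(V₂−V₁)) → h = x_cross / (2·√((V₂+V₁)/(V₂−V₁))).
√((V₂+V₁)/(V₂−V₁)) = √((4466+1692)/(4466−1692)) = 1.4899.
h = 35.5 / (2·1.4899) = 11.91 m.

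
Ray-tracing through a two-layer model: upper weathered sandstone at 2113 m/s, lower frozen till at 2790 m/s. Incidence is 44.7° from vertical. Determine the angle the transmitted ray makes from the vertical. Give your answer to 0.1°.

sin θ₁/V₁ = sin θ₂/V₂ ⇒ sin θ₂ = 2790·sin 44.7°/2113 = 2790·0.7034/2113 = 0.9288.
θ₂ = arcsin 0.9288 = 68.24° from the normal.

68.2°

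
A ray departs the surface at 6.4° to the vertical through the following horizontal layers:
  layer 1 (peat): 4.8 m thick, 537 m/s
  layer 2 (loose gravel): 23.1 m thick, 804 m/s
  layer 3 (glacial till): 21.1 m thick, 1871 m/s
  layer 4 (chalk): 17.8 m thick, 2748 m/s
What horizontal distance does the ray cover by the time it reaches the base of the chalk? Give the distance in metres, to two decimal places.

25.70 m

Apply Snell's law at each interface; in layer i the horizontal offset is hᵢ·tan θᵢ.
Layer 1: θ = 6.40°; offset = 4.8·tan 6.40° = 0.5384 m.
Layer 2: sin θ = 804·sin 6.4°/537 = 0.1669, θ = 9.61°; offset = 23.1·tan 9.61° = 3.9100 m.
Layer 3: sin θ = 1871·sin 6.4°/537 = 0.3884, θ = 22.85°; offset = 21.1·tan 22.85° = 8.8928 m.
Layer 4: sin θ = 2748·sin 6.4°/537 = 0.5704, θ = 34.78°; offset = 17.8·tan 34.78° = 12.3620 m.
Σ offsets = 25.7032 m.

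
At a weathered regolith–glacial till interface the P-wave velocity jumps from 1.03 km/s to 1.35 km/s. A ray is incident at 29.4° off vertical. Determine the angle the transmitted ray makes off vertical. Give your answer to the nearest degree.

40°

Snell's law: sin θ₂ = (V₂/V₁)·sin θ₁ = (1.35/1.03)·sin 29.4° = 0.6434.
θ₂ = arcsin 0.6434 = 40.05° from the normal.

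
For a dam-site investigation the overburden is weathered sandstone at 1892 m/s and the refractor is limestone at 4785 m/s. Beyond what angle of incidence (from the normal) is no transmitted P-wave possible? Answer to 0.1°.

23.3°

Critical incidence: sin θ_c = V₁/V₂ = 1892/4785 = 0.3954.
θ_c = arcsin 0.3954 = 23.29°.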